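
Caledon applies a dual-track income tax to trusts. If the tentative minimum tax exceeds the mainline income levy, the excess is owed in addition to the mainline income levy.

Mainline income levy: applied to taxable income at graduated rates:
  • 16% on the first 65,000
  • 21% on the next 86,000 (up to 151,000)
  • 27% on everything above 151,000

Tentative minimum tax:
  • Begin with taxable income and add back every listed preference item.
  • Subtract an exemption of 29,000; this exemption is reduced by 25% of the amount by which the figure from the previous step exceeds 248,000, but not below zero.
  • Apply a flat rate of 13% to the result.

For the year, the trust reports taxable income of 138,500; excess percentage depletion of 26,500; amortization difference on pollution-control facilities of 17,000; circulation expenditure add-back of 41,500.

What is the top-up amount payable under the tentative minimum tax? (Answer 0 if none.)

Tentative minimum tax:
  Adjusted income: 138,500 + 26,500 + 17,000 + 41,500 = 223,500
  Exemption: 223,500 ≤ 248,000, so full 29,000 applies
  Base: 223,500 − 29,000 = 194,500
  194,500 × 13% = 25,285

Mainline income levy:
  65,000 × 16% = 10,400
  73,500 × 21% = 15,435
  → 25,835

25,285 ≤ 25,835, so no add-on is due.

0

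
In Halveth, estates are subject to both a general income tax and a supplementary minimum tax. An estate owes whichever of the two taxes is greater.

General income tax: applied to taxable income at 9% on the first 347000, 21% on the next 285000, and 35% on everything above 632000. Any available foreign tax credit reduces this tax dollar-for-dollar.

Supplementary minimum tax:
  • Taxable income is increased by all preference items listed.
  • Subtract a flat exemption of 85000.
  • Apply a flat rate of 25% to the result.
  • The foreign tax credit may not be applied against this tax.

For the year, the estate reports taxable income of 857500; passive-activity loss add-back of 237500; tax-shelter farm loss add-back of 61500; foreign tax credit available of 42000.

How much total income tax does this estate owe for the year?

267875

General income tax:
  347000 × 9% = 31230
  285000 × 21% = 59850
  225500 × 35% = 78925
  → 170005
  Less foreign tax credit 42000 → 128005

Supplementary minimum tax:
  Adjusted income: 857500 + 237500 + 61500 = 1156500
  Less exemption 85000 → base 1071500
  1071500 × 25% = 267875

267875 > 128005, so the supplementary minimum tax is the binding amount.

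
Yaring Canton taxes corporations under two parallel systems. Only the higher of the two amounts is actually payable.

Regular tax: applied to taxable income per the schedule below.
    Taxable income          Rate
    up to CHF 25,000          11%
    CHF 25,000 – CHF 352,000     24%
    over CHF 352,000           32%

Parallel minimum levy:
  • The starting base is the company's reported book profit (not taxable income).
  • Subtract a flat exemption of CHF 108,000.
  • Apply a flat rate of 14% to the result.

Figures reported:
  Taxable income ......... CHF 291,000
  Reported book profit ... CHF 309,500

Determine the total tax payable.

Regular tax:
  CHF 25,000 × 11% = CHF 2,750
  CHF 266,000 × 24% = CHF 63,840
  → CHF 66,590

Parallel minimum levy:
  Base (reported book profit): CHF 309,500
  Less exemption CHF 108,000 → base CHF 201,500
  CHF 201,500 × 14% = CHF 28,210

CHF 66,590 > CHF 28,210, so the regular tax governs.

CHF 66,590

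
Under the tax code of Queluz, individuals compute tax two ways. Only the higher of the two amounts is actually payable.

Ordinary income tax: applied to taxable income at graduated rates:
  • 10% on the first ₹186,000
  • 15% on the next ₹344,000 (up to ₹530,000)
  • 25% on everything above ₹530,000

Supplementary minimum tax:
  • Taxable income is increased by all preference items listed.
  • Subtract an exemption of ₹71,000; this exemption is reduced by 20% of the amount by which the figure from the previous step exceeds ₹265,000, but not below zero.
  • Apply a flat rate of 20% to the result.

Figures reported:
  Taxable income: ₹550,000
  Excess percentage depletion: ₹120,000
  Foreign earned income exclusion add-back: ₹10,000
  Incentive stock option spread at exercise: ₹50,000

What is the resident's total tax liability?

₹146,000

Ordinary income tax:
  ₹186,000 × 10% = ₹18,600
  ₹344,000 × 15% = ₹51,600
  ₹20,000 × 25% = ₹5,000
  → ₹75,200

Supplementary minimum tax:
  Adjusted income: ₹550,000 + ₹120,000 + ₹10,000 + ₹50,000 = ₹730,000
  Exemption: 20% × (₹730,000 − ₹265,000) = ₹93,000 ≥ ₹71,000, so the exemption is fully phased out
  Base: ₹730,000 − ₹0 = ₹730,000
  ₹730,000 × 20% = ₹146,000

₹146,000 > ₹75,200, so the supplementary minimum tax is the binding amount.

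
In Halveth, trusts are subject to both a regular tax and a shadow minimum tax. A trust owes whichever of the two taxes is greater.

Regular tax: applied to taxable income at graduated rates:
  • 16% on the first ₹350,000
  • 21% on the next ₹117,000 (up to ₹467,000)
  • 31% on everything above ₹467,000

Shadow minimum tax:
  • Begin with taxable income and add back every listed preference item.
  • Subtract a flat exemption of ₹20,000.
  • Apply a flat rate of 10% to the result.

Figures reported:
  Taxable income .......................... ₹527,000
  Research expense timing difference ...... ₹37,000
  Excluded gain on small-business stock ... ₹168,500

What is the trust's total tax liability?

₹99,170

Regular tax:
  ₹350,000 × 16% = ₹56,000
  ₹117,000 × 21% = ₹24,570
  ₹60,000 × 31% = ₹18,600
  → ₹99,170

Shadow minimum tax:
  Adjusted income: ₹527,000 + ₹37,000 + ₹168,500 = ₹732,500
  Less exemption ₹20,000 → base ₹712,500
  ₹712,500 × 10% = ₹71,250

₹99,170 > ₹71,250, so the regular tax governs.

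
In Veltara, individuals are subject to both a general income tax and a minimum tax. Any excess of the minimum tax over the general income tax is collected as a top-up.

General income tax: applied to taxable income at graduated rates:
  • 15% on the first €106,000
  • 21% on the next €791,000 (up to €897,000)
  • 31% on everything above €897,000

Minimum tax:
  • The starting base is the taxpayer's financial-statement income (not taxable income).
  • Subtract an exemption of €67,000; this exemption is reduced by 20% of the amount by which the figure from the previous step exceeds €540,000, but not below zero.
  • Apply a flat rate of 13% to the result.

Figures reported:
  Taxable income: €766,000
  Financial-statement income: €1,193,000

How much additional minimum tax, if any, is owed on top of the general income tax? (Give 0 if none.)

€590

Minimum tax:
  Base (financial-statement income): €1,193,000
  Exemption: 20% × (€1,193,000 − €540,000) = €130,600 ≥ €67,000, so the exemption is fully phased out
  Base: €1,193,000 − €0 = €1,193,000
  €1,193,000 × 13% = €155,090

General income tax:
  €106,000 × 15% = €15,900
  €660,000 × 21% = €138,600
  → €154,500

Excess of minimum tax over general income tax: €155,090 − €154,500 = €590.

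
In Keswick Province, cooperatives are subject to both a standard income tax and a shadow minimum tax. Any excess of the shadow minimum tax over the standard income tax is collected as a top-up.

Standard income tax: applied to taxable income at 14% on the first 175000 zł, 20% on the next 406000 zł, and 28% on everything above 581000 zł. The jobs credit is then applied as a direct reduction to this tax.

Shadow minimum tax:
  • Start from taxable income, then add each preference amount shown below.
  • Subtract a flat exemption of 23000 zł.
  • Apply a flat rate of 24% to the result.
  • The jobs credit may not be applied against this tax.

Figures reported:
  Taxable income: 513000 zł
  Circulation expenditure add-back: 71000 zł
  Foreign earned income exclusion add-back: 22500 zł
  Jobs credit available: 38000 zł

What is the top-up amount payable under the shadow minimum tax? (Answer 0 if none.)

Shadow minimum tax:
  Adjusted income: 513000 zł + 71000 zł + 22500 zł = 606500 zł
  Less exemption 23000 zł → base 583500 zł
  583500 zł × 24% = 140040 zł

Standard income tax:
  175000 zł × 14% = 24500 zł
  338000 zł × 20% = 67600 zł
  → 92100 zł
  Less jobs credit 38000 zł → 54100 zł

Excess of shadow minimum tax over standard income tax: 140040 zł − 54100 zł = 85940 zł.

85940 zł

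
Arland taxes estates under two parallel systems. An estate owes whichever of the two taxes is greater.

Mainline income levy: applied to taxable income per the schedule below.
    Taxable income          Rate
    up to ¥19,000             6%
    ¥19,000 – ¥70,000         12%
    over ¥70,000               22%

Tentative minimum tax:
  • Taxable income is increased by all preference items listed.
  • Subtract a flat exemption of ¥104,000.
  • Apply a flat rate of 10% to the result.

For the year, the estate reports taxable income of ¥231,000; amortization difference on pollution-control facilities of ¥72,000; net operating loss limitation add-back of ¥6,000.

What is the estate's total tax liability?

Tentative minimum tax:
  Adjusted income: ¥231,000 + ¥72,000 + ¥6,000 = ¥309,000
  Less exemption ¥104,000 → base ¥205,000
  ¥205,000 × 10% = ¥20,500

Mainline income levy:
  ¥19,000 × 6% = ¥1,140
  ¥51,000 × 12% = ¥6,120
  ¥161,000 × 22% = ¥35,420
  → ¥42,680

¥42,680 > ¥20,500, so the mainline income levy governs.

¥42,680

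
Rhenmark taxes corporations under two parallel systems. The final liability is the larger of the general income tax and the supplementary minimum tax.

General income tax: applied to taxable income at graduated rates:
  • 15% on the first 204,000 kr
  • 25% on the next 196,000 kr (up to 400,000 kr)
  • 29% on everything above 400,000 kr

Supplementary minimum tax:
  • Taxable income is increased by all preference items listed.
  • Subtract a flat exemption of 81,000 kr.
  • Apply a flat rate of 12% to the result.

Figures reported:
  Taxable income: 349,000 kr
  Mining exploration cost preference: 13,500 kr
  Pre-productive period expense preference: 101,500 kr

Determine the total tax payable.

66,850 kr

Supplementary minimum tax:
  Adjusted income: 349,000 kr + 13,500 kr + 101,500 kr = 464,000 kr
  Less exemption 81,000 kr → base 383,000 kr
  383,000 kr × 12% = 45,960 kr

General income tax:
  204,000 kr × 15% = 30,600 kr
  145,000 kr × 25% = 36,250 kr
  → 66,850 kr

66,850 kr > 45,960 kr, so the general income tax governs.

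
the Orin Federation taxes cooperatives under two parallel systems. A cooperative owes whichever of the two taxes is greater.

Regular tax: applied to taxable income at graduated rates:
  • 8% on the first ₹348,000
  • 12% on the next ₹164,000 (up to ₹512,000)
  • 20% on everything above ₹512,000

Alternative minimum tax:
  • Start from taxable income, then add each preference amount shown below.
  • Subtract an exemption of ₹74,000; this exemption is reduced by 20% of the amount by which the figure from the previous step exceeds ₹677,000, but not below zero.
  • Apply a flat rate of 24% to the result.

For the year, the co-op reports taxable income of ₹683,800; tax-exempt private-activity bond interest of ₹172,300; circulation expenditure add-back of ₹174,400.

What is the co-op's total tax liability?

Alternative minimum tax:
  Adjusted income: ₹683,800 + ₹172,300 + ₹174,400 = ₹1,030,500
  Exemption: ₹74,000 − 20% × (₹1,030,500 − ₹677,000) = ₹74,000 − ₹70,700 = ₹3,300
  Base: ₹1,030,500 − ₹3,300 = ₹1,027,200
  ₹1,027,200 × 24% = ₹246,528

Regular tax:
  ₹348,000 × 8% = ₹27,840
  ₹164,000 × 12% = ₹19,680
  ₹171,800 × 20% = ₹34,360
  → ₹81,880

₹246,528 > ₹81,880, so the alternative minimum tax is the binding amount.

₹246,528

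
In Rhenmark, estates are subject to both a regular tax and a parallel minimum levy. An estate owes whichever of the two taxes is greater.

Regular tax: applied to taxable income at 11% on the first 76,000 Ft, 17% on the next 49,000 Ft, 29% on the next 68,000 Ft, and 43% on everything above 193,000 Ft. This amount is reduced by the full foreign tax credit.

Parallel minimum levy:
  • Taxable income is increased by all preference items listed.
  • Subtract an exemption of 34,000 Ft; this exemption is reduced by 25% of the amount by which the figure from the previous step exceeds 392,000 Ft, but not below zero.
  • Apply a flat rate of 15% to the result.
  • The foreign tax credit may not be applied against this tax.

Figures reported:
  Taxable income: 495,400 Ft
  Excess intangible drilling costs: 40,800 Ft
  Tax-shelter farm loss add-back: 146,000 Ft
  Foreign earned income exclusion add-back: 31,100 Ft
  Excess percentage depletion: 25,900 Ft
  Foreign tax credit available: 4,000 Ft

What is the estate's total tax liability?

162,442 Ft

Parallel minimum levy:
  Adjusted income: 495,400 Ft + 40,800 Ft + 146,000 Ft + 31,100 Ft + 25,900 Ft = 739,200 Ft
  Exemption: 25% × (739,200 Ft − 392,000 Ft) = 86,800 Ft ≥ 34,000 Ft, so the exemption is fully phased out
  Base: 739,200 Ft − 0 Ft = 739,200 Ft
  739,200 Ft × 15% = 110,880 Ft

Regular tax:
  76,000 Ft × 11% = 8,360 Ft
  49,000 Ft × 17% = 8,330 Ft
  68,000 Ft × 29% = 19,720 Ft
  302,400 Ft × 43% = 130,032 Ft
  → 166,442 Ft
  Less foreign tax credit 4,000 Ft → 162,442 Ft

162,442 Ft > 110,880 Ft, so the regular tax governs.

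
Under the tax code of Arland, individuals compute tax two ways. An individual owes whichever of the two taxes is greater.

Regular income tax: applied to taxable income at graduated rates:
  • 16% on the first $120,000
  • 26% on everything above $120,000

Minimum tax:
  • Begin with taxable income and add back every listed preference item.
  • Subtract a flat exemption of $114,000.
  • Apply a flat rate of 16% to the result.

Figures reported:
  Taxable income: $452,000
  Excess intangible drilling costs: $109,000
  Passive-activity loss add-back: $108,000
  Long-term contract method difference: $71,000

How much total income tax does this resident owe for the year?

Regular income tax:
  $120,000 × 16% = $19,200
  $332,000 × 26% = $86,320
  → $105,520

Minimum tax:
  Adjusted income: $452,000 + $109,000 + $108,000 + $71,000 = $740,000
  Less exemption $114,000 → base $626,000
  $626,000 × 16% = $100,160

$105,520 > $100,160, so the regular income tax governs.

$105,520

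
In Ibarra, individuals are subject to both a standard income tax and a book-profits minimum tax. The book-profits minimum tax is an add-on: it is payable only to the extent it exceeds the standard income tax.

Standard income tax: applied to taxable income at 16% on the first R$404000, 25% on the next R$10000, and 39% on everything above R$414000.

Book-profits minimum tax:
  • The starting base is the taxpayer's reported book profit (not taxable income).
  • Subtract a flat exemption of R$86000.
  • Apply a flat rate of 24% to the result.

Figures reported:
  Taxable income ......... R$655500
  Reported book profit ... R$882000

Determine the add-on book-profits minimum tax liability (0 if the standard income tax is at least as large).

Standard income tax:
  R$404000 × 16% = R$64640
  R$10000 × 25% = R$2500
  R$241500 × 39% = R$94185
  → R$161325

Book-profits minimum tax:
  Base (reported book profit): R$882000
  Less exemption R$86000 → base R$796000
  R$796000 × 24% = R$191040

Excess of book-profits minimum tax over standard income tax: R$191040 − R$161325 = R$29715.

R$29715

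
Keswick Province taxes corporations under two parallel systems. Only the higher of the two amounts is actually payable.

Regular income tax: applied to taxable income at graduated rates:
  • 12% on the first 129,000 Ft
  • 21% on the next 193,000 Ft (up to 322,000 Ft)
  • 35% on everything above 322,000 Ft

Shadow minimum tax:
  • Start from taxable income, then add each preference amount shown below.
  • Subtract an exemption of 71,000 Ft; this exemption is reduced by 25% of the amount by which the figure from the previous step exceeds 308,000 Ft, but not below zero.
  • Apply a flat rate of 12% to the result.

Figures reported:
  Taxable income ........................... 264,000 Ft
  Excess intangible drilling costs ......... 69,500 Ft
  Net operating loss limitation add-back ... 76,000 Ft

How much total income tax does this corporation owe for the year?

Shadow minimum tax:
  Adjusted income: 264,000 Ft + 69,500 Ft + 76,000 Ft = 409,500 Ft
  Exemption: 71,000 Ft − 25% × (409,500 Ft − 308,000 Ft) = 71,000 Ft − 25,375 Ft = 45,625 Ft
  Base: 409,500 Ft − 45,625 Ft = 363,875 Ft
  363,875 Ft × 12% = 43,665 Ft

Regular income tax:
  129,000 Ft × 12% = 15,480 Ft
  135,000 Ft × 21% = 28,350 Ft
  → 43,830 Ft

43,830 Ft > 43,665 Ft, so the regular income tax governs.

43,830 Ft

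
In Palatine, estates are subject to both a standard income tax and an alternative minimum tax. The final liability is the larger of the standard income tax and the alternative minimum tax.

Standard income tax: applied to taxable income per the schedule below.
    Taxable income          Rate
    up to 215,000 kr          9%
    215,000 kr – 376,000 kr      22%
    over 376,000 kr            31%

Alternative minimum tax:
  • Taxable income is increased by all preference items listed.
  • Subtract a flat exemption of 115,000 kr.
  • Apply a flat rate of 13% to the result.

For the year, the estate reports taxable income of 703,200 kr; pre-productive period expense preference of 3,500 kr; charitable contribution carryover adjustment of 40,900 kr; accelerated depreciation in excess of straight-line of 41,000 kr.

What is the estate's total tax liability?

156,202 kr

Standard income tax:
  215,000 kr × 9% = 19,350 kr
  161,000 kr × 22% = 35,420 kr
  327,200 kr × 31% = 101,432 kr
  → 156,202 kr

Alternative minimum tax:
  Adjusted income: 703,200 kr + 3,500 kr + 40,900 kr + 41,000 kr = 788,600 kr
  Less exemption 115,000 kr → base 673,600 kr
  673,600 kr × 13% = 87,568 kr

156,202 kr > 87,568 kr, so the standard income tax governs.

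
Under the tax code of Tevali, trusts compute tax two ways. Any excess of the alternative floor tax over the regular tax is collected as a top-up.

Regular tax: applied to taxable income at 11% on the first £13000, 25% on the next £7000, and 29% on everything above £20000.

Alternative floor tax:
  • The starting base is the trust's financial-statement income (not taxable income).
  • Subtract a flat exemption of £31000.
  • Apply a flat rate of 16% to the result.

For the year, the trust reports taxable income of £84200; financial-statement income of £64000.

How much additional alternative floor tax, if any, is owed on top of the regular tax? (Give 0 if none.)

Alternative floor tax:
  Base (financial-statement income): £64000
  Less exemption £31000 → base £33000
  £33000 × 16% = £5280

Regular tax:
  £13000 × 11% = £1430
  £7000 × 25% = £1750
  £64200 × 29% = £18618
  → £21798

£5280 ≤ £21798, so no add-on is due.

£0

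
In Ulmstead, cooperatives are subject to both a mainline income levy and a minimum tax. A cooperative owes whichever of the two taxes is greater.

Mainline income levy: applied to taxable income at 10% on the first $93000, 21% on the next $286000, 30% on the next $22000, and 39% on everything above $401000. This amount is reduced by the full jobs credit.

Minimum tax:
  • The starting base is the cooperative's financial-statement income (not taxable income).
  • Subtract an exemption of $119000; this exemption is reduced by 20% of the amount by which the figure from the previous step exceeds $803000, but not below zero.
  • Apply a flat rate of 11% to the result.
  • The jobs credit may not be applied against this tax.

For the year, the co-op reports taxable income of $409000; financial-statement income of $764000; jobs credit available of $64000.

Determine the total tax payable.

$70950

Minimum tax:
  Base (financial-statement income): $764000
  Exemption: $764000 ≤ $803000, so full $119000 applies
  Base: $764000 − $119000 = $645000
  $645000 × 11% = $70950

Mainline income levy:
  $93000 × 10% = $9300
  $286000 × 21% = $60060
  $22000 × 30% = $6600
  $8000 × 39% = $3120
  → $79080
  Less jobs credit $64000 → $15080

$70950 > $15080, so the minimum tax is the binding amount.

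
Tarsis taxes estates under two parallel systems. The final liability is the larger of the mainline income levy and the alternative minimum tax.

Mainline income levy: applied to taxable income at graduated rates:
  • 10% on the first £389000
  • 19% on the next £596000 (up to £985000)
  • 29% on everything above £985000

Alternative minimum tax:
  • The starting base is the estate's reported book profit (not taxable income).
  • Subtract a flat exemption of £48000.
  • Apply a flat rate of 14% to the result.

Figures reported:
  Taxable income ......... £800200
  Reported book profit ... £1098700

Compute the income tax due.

£147098

Mainline income levy:
  £389000 × 10% = £38900
  £411200 × 19% = £78128
  → £117028

Alternative minimum tax:
  Base (reported book profit): £1098700
  Less exemption £48000 → base £1050700
  £1050700 × 14% = £147098

£147098 > £117028, so the alternative minimum tax is the binding amount.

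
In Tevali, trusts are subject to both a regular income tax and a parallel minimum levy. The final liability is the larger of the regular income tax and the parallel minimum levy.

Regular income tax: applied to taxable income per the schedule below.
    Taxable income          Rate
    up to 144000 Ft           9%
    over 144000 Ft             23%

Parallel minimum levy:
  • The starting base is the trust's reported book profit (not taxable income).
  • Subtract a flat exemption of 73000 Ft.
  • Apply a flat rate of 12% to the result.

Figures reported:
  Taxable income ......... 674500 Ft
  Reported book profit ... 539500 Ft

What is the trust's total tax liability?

Parallel minimum levy:
  Base (reported book profit): 539500 Ft
  Less exemption 73000 Ft → base 466500 Ft
  466500 Ft × 12% = 55980 Ft

Regular income tax:
  144000 Ft × 9% = 12960 Ft
  530500 Ft × 23% = 122015 Ft
  → 134975 Ft

134975 Ft > 55980 Ft, so the regular income tax governs.

134975 Ft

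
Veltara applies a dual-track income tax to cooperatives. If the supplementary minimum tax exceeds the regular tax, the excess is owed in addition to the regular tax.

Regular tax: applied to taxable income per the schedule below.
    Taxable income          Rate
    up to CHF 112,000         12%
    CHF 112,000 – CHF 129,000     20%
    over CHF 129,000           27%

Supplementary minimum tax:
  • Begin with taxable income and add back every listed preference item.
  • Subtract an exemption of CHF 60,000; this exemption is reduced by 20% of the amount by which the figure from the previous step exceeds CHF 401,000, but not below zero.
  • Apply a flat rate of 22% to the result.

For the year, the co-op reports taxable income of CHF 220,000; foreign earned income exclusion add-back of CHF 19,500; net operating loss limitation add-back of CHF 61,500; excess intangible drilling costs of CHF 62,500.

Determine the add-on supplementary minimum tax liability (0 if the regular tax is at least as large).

CHF 25,360

Regular tax:
  CHF 112,000 × 12% = CHF 13,440
  CHF 17,000 × 20% = CHF 3,400
  CHF 91,000 × 27% = CHF 24,570
  → CHF 41,410

Supplementary minimum tax:
  Adjusted income: CHF 220,000 + CHF 19,500 + CHF 61,500 + CHF 62,500 = CHF 363,500
  Exemption: CHF 363,500 ≤ CHF 401,000, so full CHF 60,000 applies
  Base: CHF 363,500 − CHF 60,000 = CHF 303,500
  CHF 303,500 × 22% = CHF 66,770

Excess of supplementary minimum tax over regular tax: CHF 66,770 − CHF 41,410 = CHF 25,360.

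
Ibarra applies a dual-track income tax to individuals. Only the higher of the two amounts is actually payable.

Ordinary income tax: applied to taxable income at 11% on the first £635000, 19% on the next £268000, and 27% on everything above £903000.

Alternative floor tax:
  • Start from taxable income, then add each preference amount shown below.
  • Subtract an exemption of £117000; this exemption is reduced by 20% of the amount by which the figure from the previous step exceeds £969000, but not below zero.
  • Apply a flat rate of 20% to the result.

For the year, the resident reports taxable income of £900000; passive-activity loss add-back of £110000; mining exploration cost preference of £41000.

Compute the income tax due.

£190080

Alternative floor tax:
  Adjusted income: £900000 + £110000 + £41000 = £1051000
  Exemption: £117000 − 20% × (£1051000 − £969000) = £117000 − £16400 = £100600
  Base: £1051000 − £100600 = £950400
  £950400 × 20% = £190080

Ordinary income tax:
  £635000 × 11% = £69850
  £265000 × 19% = £50350
  → £120200

£190080 > £120200, so the alternative floor tax is the binding amount.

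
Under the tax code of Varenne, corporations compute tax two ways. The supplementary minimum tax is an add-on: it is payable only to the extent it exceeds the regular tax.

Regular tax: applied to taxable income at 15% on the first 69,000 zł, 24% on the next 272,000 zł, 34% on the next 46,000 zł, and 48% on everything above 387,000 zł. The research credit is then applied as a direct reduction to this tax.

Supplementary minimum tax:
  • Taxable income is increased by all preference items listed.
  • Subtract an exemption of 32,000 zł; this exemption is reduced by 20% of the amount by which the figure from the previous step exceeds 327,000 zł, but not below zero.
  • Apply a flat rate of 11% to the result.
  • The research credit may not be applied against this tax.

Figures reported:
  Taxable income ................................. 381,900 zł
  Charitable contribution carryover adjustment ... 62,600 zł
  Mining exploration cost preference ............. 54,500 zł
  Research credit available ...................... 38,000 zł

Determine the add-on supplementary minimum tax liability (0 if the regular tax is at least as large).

3,354 zł

Regular tax:
  69,000 zł × 15% = 10,350 zł
  272,000 zł × 24% = 65,280 zł
  40,900 zł × 34% = 13,906 zł
  → 89,536 zł
  Less research credit 38,000 zł → 51,536 zł

Supplementary minimum tax:
  Adjusted income: 381,900 zł + 62,600 zł + 54,500 zł = 499,000 zł
  Exemption: 20% × (499,000 zł − 327,000 zł) = 34,400 zł ≥ 32,000 zł, so the exemption is fully phased out
  Base: 499,000 zł − 0 zł = 499,000 zł
  499,000 zł × 11% = 54,890 zł

Excess of supplementary minimum tax over regular tax: 54,890 zł − 51,536 zł = 3,354 zł.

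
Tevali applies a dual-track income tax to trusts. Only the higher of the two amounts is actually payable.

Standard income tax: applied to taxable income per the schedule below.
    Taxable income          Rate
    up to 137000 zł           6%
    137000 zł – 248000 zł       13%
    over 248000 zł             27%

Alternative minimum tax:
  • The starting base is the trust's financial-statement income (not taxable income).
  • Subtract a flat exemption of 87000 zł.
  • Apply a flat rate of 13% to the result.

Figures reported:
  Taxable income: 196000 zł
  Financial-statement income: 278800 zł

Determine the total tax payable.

24934 zł

Alternative minimum tax:
  Base (financial-statement income): 278800 zł
  Less exemption 87000 zł → base 191800 zł
  191800 zł × 13% = 24934 zł

Standard income tax:
  137000 zł × 6% = 8220 zł
  59000 zł × 13% = 7670 zł
  → 15890 zł

24934 zł > 15890 zł, so the alternative minimum tax is the binding amount.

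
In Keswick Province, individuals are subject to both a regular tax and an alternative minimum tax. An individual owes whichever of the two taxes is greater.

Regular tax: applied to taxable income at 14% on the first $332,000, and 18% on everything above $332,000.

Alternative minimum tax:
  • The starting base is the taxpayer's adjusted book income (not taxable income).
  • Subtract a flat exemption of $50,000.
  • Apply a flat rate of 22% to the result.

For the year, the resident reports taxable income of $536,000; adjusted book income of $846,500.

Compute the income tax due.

Alternative minimum tax:
  Base (adjusted book income): $846,500
  Less exemption $50,000 → base $796,500
  $796,500 × 22% = $175,230

Regular tax:
  $332,000 × 14% = $46,480
  $204,000 × 18% = $36,720
  → $83,200

$175,230 > $83,200, so the alternative minimum tax is the binding amount.

$175,230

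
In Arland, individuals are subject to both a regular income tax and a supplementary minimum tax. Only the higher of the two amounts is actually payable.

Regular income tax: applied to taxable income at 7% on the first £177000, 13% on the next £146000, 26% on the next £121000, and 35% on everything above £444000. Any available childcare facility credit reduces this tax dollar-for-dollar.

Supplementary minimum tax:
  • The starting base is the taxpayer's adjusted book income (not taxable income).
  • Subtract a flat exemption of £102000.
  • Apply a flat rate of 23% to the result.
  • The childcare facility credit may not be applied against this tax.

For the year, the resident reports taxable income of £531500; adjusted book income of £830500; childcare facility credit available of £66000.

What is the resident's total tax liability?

£167555

Supplementary minimum tax:
  Base (adjusted book income): £830500
  Less exemption £102000 → base £728500
  £728500 × 23% = £167555

Regular income tax:
  £177000 × 7% = £12390
  £146000 × 13% = £18980
  £121000 × 26% = £31460
  £87500 × 35% = £30625
  → £93455
  Less childcare facility credit £66000 → £27455

£167555 > £27455, so the supplementary minimum tax is the binding amount.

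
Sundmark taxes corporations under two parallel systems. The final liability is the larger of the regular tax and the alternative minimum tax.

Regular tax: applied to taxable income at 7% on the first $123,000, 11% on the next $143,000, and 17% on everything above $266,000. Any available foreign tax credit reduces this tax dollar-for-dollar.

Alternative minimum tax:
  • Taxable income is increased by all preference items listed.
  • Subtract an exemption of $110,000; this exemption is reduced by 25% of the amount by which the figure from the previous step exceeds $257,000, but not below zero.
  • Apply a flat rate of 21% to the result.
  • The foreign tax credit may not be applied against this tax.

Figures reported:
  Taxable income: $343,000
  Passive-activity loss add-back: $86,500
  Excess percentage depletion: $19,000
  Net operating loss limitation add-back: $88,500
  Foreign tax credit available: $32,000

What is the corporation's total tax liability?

$104,370

Alternative minimum tax:
  Adjusted income: $343,000 + $86,500 + $19,000 + $88,500 = $537,000
  Exemption: $110,000 − 25% × ($537,000 − $257,000) = $110,000 − $70,000 = $40,000
  Base: $537,000 − $40,000 = $497,000
  $497,000 × 21% = $104,370

Regular tax:
  $123,000 × 7% = $8,610
  $143,000 × 11% = $15,730
  $77,000 × 17% = $13,090
  → $37,430
  Less foreign tax credit $32,000 → $5,430

$104,370 > $5,430, so the alternative minimum tax is the binding amount.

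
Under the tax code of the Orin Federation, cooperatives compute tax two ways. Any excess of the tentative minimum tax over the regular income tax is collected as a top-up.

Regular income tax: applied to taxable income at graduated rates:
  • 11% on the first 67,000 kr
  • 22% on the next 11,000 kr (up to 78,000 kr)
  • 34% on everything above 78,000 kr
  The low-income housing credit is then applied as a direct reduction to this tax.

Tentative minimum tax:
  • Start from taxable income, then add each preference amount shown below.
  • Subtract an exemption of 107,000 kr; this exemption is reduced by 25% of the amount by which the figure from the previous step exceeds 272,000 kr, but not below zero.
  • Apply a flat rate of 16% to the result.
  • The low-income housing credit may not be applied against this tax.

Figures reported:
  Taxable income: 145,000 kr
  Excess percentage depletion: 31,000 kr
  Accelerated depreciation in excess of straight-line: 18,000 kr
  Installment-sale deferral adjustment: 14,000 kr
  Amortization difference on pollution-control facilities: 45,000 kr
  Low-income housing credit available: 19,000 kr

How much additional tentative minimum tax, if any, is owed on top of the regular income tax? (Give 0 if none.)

Regular income tax:
  67,000 kr × 11% = 7,370 kr
  11,000 kr × 22% = 2,420 kr
  67,000 kr × 34% = 22,780 kr
  → 32,570 kr
  Less low-income housing credit 19,000 kr → 13,570 kr

Tentative minimum tax:
  Adjusted income: 145,000 kr + 31,000 kr + 18,000 kr + 14,000 kr + 45,000 kr = 253,000 kr
  Exemption: 253,000 kr ≤ 272,000 kr, so full 107,000 kr applies
  Base: 253,000 kr − 107,000 kr = 146,000 kr
  146,000 kr × 16% = 23,360 kr

Excess of tentative minimum tax over regular income tax: 23,360 kr − 13,570 kr = 9,790 kr.

9,790 kr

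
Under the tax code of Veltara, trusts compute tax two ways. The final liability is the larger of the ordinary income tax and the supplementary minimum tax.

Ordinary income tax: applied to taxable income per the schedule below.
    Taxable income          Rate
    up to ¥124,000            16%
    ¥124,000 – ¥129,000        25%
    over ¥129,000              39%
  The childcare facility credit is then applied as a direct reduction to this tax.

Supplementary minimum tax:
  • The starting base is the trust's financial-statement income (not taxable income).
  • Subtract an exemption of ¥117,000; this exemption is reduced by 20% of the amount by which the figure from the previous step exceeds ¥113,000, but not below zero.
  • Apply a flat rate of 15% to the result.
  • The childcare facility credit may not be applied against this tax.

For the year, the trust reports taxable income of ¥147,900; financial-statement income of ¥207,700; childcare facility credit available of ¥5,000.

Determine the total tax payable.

Supplementary minimum tax:
  Base (financial-statement income): ¥207,700
  Exemption: ¥117,000 − 20% × (¥207,700 − ¥113,000) = ¥117,000 − ¥18,940 = ¥98,060
  Base: ¥207,700 − ¥98,060 = ¥109,640
  ¥109,640 × 15% = ¥16,446

Ordinary income tax:
  ¥124,000 × 16% = ¥19,840
  ¥5,000 × 25% = ¥1,250
  ¥18,900 × 39% = ¥7,371
  → ¥28,461
  Less childcare facility credit ¥5,000 → ¥23,461

¥23,461 > ¥16,446, so the ordinary income tax governs.

¥23,461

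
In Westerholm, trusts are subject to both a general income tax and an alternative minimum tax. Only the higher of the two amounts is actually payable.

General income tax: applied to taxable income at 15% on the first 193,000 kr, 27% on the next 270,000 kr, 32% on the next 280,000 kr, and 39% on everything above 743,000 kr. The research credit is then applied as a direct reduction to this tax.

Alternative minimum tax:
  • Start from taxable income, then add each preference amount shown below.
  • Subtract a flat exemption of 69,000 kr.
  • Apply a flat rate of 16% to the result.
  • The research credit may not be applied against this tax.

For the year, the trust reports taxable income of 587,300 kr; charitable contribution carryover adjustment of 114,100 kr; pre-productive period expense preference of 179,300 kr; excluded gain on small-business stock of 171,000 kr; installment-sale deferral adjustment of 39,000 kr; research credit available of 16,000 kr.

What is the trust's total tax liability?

163,472 kr

Alternative minimum tax:
  Adjusted income: 587,300 kr + 114,100 kr + 179,300 kr + 171,000 kr + 39,000 kr = 1,090,700 kr
  Less exemption 69,000 kr → base 1,021,700 kr
  1,021,700 kr × 16% = 163,472 kr

General income tax:
  193,000 kr × 15% = 28,950 kr
  270,000 kr × 27% = 72,900 kr
  124,300 kr × 32% = 39,776 kr
  → 141,626 kr
  Less research credit 16,000 kr → 125,626 kr

163,472 kr > 125,626 kr, so the alternative minimum tax is the binding amount.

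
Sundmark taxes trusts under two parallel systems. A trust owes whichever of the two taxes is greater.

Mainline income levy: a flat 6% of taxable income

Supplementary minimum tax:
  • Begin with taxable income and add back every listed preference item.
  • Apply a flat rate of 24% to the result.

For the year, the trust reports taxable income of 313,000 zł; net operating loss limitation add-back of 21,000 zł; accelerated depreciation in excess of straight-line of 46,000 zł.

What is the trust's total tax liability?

91,200 zł

Mainline income levy:
  313,000 zł × 6% = 18,780 zł

Supplementary minimum tax:
  Adjusted income: 313,000 zł + 21,000 zł + 46,000 zł = 380,000 zł
  380,000 zł × 24% = 91,200 zł

91,200 zł > 18,780 zł, so the supplementary minimum tax is the binding amount.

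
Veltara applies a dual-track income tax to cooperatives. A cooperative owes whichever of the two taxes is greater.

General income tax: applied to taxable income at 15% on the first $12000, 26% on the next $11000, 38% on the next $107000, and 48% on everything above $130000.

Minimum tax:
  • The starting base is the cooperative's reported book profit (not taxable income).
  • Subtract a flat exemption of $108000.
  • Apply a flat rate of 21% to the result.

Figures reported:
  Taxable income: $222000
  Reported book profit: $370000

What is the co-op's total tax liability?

Minimum tax:
  Base (reported book profit): $370000
  Less exemption $108000 → base $262000
  $262000 × 21% = $55020

General income tax:
  $12000 × 15% = $1800
  $11000 × 26% = $2860
  $107000 × 38% = $40660
  $92000 × 48% = $44160
  → $89480

$89480 > $55020, so the general income tax governs.

$89480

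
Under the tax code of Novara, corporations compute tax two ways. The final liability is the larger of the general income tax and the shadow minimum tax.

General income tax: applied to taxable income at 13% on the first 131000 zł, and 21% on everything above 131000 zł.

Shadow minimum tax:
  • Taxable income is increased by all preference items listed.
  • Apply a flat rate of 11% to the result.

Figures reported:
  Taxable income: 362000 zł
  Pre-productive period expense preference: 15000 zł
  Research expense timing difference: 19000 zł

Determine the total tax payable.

65540 zł

General income tax:
  131000 zł × 13% = 17030 zł
  231000 zł × 21% = 48510 zł
  → 65540 zł

Shadow minimum tax:
  Adjusted income: 362000 zł + 15000 zł + 19000 zł = 396000 zł
  396000 zł × 11% = 43560 zł

65540 zł > 43560 zł, so the general income tax governs.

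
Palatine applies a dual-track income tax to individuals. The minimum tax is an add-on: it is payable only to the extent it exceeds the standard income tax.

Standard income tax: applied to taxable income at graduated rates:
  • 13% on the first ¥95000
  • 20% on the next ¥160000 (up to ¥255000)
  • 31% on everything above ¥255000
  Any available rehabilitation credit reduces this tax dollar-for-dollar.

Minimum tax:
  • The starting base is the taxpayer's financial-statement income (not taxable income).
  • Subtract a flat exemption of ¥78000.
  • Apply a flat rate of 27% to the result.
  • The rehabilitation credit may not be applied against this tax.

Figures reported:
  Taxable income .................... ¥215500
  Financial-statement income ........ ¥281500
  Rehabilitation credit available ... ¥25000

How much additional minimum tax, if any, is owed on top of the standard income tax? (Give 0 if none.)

¥43495

Standard income tax:
  ¥95000 × 13% = ¥12350
  ¥120500 × 20% = ¥24100
  → ¥36450
  Less rehabilitation credit ¥25000 → ¥11450

Minimum tax:
  Base (financial-statement income): ¥281500
  Less exemption ¥78000 → base ¥203500
  ¥203500 × 27% = ¥54945

Excess of minimum tax over standard income tax: ¥54945 − ¥11450 = ¥43495.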